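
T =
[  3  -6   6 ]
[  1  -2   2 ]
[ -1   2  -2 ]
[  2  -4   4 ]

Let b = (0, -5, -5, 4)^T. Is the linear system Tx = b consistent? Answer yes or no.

Row reduce the augmented matrix [T | b].
R2 ← R2 − (1/3)·R1: [0, 0, 0, -5]
R3 ← R3 + (1/3)·R1: [0, 0, 0, -5]
R4 ← R4 − (2/3)·R1: [0, 0, 0, 4]
R3 ← R3 − R2: [0, 0, 0, 0]
R4 ← R4 + (4/5)·R2: [0, 0, 0, 0]
The echelon form has 2 nonzero rows; the last pivot sits in the augmented column, so rank(T) = 1 but rank([T|b]) = 2.
Since the ranks differ, the system is inconsistent.

no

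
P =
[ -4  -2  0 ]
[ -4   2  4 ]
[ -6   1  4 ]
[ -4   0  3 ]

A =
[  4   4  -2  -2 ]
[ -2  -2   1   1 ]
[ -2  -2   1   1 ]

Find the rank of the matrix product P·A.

1

First compute PA:
[[-12, -12,   6,   6],
 [-28, -28,  14,  14],
 [-34, -34,  17,  17],
 [-22, -22,  11,  11]]
Now row reduce the product.
R2 ← R2 − (7/3)·R1: [0, 0, 0, 0]
R3 ← R3 − (17/6)·R1: [0, 0, 0, 0]
R4 ← R4 − (11/6)·R1: [0, 0, 0, 0]
1 nonzero row, so rank(PA) = 1.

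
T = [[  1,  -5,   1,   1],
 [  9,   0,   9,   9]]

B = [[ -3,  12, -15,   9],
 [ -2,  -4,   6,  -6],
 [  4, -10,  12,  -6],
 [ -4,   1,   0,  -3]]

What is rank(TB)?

First compute TB:
[[  7,  23, -33,  30],
 [-27,  27, -27,   0]]
Now row reduce the product.
R2 ← R2 + (27/7)·R1: [0, 810/7, -1080/7, 810/7]
2 nonzero rows, so rank(TB) = 2.

2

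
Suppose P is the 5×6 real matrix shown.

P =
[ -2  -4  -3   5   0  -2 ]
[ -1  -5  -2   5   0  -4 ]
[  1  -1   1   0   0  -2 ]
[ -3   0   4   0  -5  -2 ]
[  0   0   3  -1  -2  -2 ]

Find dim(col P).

3

Row reduce to echelon form.
R2 ← R2 − (1/2)·R1: [0, -3, -1/2, 5/2, 0, -3]
R3 ← R3 + (1/2)·R1: [0, -3, -1/2, 5/2, 0, -3]
R4 ← R4 − (3/2)·R1: [0, 6, 17/2, -15/2, -5, 1]
R3 ← R3 − R2: [0, 0, 0, 0, 0, 0]
R4 ← R4 + (2)·R2: [0, 0, 15/2, -5/2, -5, -5]
Swap R3 ↔ R4
R5 ← R5 − (2/5)·R3: [0, 0, 0, 0, 0, 0]
Echelon form has 3 nonzero rows, so rank(P) = 3.
The column space has dimension equal to the rank: 3.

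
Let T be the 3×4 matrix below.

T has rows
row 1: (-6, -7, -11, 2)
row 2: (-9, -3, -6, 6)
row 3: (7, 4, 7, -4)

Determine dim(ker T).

2

Row reduce to echelon form.
R2 ← R2 − (3/2)·R1: [0, 15/2, 21/2, 3]
R3 ← R3 + (7/6)·R1: [0, -25/6, -35/6, -5/3]
R3 ← R3 + (5/9)·R2: [0, 0, 0, 0]
2 nonzero rows, so rank(T) = 2.
T has 4 columns; by rank–nullity, nullity = 4 − 2 = 2.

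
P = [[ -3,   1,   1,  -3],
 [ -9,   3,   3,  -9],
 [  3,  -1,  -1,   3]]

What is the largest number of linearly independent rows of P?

1

Row reduce to echelon form.
R2 ← R2 − (3)·R1: [0, 0, 0, 0]
R3 ← R3 + R1: [0, 0, 0, 0]
Echelon form has 1 nonzero row, so rank(P) = 1.
The rank gives the maximum number of linearly independent rows: 1.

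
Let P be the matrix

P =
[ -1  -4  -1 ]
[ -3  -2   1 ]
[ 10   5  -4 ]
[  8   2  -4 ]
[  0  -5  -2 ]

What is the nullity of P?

Row reduce to echelon form.
R2 ← R2 − (3)·R1: [0, 10, 4]
R3 ← R3 + (10)·R1: [0, -35, -14]
R4 ← R4 + (8)·R1: [0, -30, -12]
R3 ← R3 + (7/2)·R2: [0, 0, 0]
R4 ← R4 + (3)·R2: [0, 0, 0]
R5 ← R5 + (1/2)·R2: [0, 0, 0]
2 nonzero rows, so rank(P) = 2.
P has 3 columns; by rank–nullity, nullity = 3 − 2 = 1.

1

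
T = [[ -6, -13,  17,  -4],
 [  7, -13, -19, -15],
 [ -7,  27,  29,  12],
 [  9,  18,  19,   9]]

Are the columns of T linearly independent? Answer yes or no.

yes

Row reduce T to echelon form.
R2 ← R2 + (7/6)·R1: [0, -169/6, 5/6, -59/3]
R3 ← R3 − (7/6)·R1: [0, 253/6, 55/6, 50/3]
R4 ← R4 + (3/2)·R1: [0, -3/2, 89/2, 3]
R3 ← R3 + (253/169)·R2: [0, 0, 1760/169, -2159/169]
R4 ← R4 − (9/169)·R2: [0, 0, 7513/169, 684/169]
R4 ← R4 − (683/160)·R3: [0, 0, 0, 9373/160]
4 pivots among 4 columns.
Every column is a pivot column, so the columns are linearly independent.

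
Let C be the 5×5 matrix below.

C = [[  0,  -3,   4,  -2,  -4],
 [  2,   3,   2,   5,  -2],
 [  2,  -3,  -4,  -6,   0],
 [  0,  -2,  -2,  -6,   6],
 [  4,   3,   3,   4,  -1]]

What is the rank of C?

Row reduce to echelon form.
Swap R1 ↔ R2
R3 ← R3 − R1: [0, -6, -6, -11, 2]
R5 ← R5 − (2)·R1: [0, -3, -1, -6, 3]
R3 ← R3 − (2)·R2: [0, 0, -14, -7, 10]
R4 ← R4 − (2/3)·R2: [0, 0, -14/3, -14/3, 26/3]
R5 ← R5 − R2: [0, 0, -5, -4, 7]
R4 ← R4 − (1/3)·R3: [0, 0, 0, -7/3, 16/3]
R5 ← R5 − (5/14)·R3: [0, 0, 0, -3/2, 24/7]
R5 ← R5 − (9/14)·R4: [0, 0, 0, 0, 0]
Echelon form has 4 nonzero rows, so rank(C) = 4.

4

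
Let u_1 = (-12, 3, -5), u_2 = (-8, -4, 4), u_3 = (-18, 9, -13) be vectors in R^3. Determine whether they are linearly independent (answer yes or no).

Form the matrix with these vectors as rows and row reduce.
R2 ← R2 − (2/3)·R1: [0, -6, 22/3]
R3 ← R3 − (3/2)·R1: [0, 9/2, -11/2]
R3 ← R3 + (3/4)·R2: [0, 0, 0]
2 nonzero rows, so the 3 vectors span a space of dimension 2.
Since 2 < 3, the vectors are linearly dependent.

no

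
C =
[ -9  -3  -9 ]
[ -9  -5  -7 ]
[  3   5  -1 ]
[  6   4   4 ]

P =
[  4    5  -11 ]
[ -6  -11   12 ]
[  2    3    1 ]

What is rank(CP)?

First compute CP:
[[-36, -39,  54],
 [-20, -11,  32],
 [-20, -43,  26],
 [  8,  -2, -14]]
Now row reduce the product.
R2 ← R2 − (5/9)·R1: [0, 32/3, 2]
R3 ← R3 − (5/9)·R1: [0, -64/3, -4]
R4 ← R4 + (2/9)·R1: [0, -32/3, -2]
R3 ← R3 + (2)·R2: [0, 0, 0]
R4 ← R4 + R2: [0, 0, 0]
2 nonzero rows, so rank(CP) = 2.

2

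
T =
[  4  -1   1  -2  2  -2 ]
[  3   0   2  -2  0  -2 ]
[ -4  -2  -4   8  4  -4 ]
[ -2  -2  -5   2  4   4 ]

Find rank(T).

3

Row reduce to echelon form.
R2 ← R2 − (3/4)·R1: [0, 3/4, 5/4, -1/2, -3/2, -1/2]
R3 ← R3 + R1: [0, -3, -3, 6, 6, -6]
R4 ← R4 + (1/2)·R1: [0, -5/2, -9/2, 1, 5, 3]
R3 ← R3 + (4)·R2: [0, 0, 2, 4, 0, -8]
R4 ← R4 + (10/3)·R2: [0, 0, -1/3, -2/3, 0, 4/3]
R4 ← R4 + (1/6)·R3: [0, 0, 0, 0, 0, 0]
Echelon form has 3 nonzero rows, so rank(T) = 3.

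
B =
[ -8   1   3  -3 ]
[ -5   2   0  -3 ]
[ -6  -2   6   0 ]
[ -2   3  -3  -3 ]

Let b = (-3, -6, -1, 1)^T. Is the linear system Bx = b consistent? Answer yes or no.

Row reduce the augmented matrix [B | b].
R2 ← R2 − (5/8)·R1: [0, 11/8, -15/8, -9/8, -33/8]
R3 ← R3 − (3/4)·R1: [0, -11/4, 15/4, 9/4, 5/4]
R4 ← R4 − (1/4)·R1: [0, 11/4, -15/4, -9/4, 7/4]
R3 ← R3 + (2)·R2: [0, 0, 0, 0, -7]
R4 ← R4 − (2)·R2: [0, 0, 0, 0, 10]
R4 ← R4 + (10/7)·R3: [0, 0, 0, 0, 0]
The echelon form has 3 nonzero rows; the last pivot sits in the augmented column, so rank(B) = 2 but rank([B|b]) = 3.
Since the ranks differ, the system is inconsistent.

no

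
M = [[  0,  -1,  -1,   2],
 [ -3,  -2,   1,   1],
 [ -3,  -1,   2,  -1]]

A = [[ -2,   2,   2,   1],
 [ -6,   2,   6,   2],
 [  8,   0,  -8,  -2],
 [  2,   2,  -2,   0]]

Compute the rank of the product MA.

2

First compute MA:
[[  2,   2,  -2,   0],
 [ 28,  -8, -28,  -9],
 [ 26, -10, -26,  -9]]
Now row reduce the product.
R2 ← R2 − (14)·R1: [0, -36, 0, -9]
R3 ← R3 − (13)·R1: [0, -36, 0, -9]
R3 ← R3 − R2: [0, 0, 0, 0]
2 nonzero rows, so rank(MA) = 2.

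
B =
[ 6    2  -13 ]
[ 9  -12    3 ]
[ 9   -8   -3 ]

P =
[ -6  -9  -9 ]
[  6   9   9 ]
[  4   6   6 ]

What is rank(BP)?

First compute BP:
[[-76, -114, -114],
 [-114, -171, -171],
 [-114, -171, -171]]
Now row reduce the product.
R2 ← R2 − (3/2)·R1: [0, 0, 0]
R3 ← R3 − (3/2)·R1: [0, 0, 0]
1 nonzero row, so rank(BP) = 1.

1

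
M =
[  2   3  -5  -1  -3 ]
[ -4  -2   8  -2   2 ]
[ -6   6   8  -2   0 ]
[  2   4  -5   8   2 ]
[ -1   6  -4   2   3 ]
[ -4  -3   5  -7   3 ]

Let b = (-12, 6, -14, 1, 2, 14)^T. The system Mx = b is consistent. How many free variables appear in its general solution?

1

Row reduce the augmented matrix [M | b].
R2 ← R2 + (2)·R1: [0, 4, -2, -4, -4, -18]
R3 ← R3 + (3)·R1: [0, 15, -7, -5, -9, -50]
R4 ← R4 − R1: [0, 1, 0, 9, 5, 13]
R5 ← R5 + (1/2)·R1: [0, 15/2, -13/2, 3/2, 3/2, -4]
R6 ← R6 + (2)·R1: [0, 3, -5, -9, -3, -10]
R3 ← R3 − (15/4)·R2: [0, 0, 1/2, 10, 6, 35/2]
R4 ← R4 − (1/4)·R2: [0, 0, 1/2, 10, 6, 35/2]
R5 ← R5 − (15/8)·R2: [0, 0, -11/4, 9, 9, 119/4]
R6 ← R6 − (3/4)·R2: [0, 0, -7/2, -6, 0, 7/2]
R4 ← R4 − R3: [0, 0, 0, 0, 0, 0]
R5 ← R5 + (11/2)·R3: [0, 0, 0, 64, 42, 126]
R6 ← R6 + (7)·R3: [0, 0, 0, 64, 42, 126]
Swap R4 ↔ R5
R6 ← R6 − R4: [0, 0, 0, 0, 0, 0]
The echelon form has 4 nonzero rows, and every pivot lies in the first 5 columns, so rank(M) = rank([M|b]) = 4.
The system is consistent.
Free variables = (unknowns) − (rank) = 5 − 4 = 1.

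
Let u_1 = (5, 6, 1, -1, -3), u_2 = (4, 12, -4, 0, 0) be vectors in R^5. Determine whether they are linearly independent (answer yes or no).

Form the matrix with these vectors as rows and row reduce.
R2 ← R2 − (4/5)·R1: [0, 36/5, -24/5, 4/5, 12/5]
2 nonzero rows, so the 2 vectors span a space of dimension 2.
Since 2 = 2, the vectors are linearly independent.

yes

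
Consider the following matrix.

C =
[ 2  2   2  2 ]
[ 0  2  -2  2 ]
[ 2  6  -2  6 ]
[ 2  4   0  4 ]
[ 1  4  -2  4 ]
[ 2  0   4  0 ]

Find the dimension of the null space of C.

2

Row reduce to echelon form.
R3 ← R3 − R1: [0, 4, -4, 4]
R4 ← R4 − R1: [0, 2, -2, 2]
R5 ← R5 − (1/2)·R1: [0, 3, -3, 3]
R6 ← R6 − R1: [0, -2, 2, -2]
R3 ← R3 − (2)·R2: [0, 0, 0, 0]
R4 ← R4 − R2: [0, 0, 0, 0]
R5 ← R5 − (3/2)·R2: [0, 0, 0, 0]
R6 ← R6 + R2: [0, 0, 0, 0]
2 nonzero rows, so rank(C) = 2.
C has 4 columns; by rank–nullity, nullity = 4 − 2 = 2.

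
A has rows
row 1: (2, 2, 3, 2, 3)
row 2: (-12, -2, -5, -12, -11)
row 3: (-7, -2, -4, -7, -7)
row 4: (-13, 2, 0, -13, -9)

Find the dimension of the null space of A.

3

Row reduce to echelon form.
R2 ← R2 + (6)·R1: [0, 10, 13, 0, 7]
R3 ← R3 + (7/2)·R1: [0, 5, 13/2, 0, 7/2]
R4 ← R4 + (13/2)·R1: [0, 15, 39/2, 0, 21/2]
R3 ← R3 − (1/2)·R2: [0, 0, 0, 0, 0]
R4 ← R4 − (3/2)·R2: [0, 0, 0, 0, 0]
2 nonzero rows, so rank(A) = 2.
A has 5 columns; by rank–nullity, nullity = 5 − 2 = 3.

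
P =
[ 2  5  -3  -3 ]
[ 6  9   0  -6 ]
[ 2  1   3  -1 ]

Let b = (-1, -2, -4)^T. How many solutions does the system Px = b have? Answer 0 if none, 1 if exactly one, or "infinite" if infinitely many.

0

Row reduce the augmented matrix [P | b].
R2 ← R2 − (3)·R1: [0, -6, 9, 3, 1]
R3 ← R3 − R1: [0, -4, 6, 2, -3]
R3 ← R3 − (2/3)·R2: [0, 0, 0, 0, -11/3]
The echelon form has 3 nonzero rows; the last pivot sits in the augmented column, so rank(P) = 2 but rank([P|b]) = 3.
Since the ranks differ, the system is inconsistent.
It has no solutions.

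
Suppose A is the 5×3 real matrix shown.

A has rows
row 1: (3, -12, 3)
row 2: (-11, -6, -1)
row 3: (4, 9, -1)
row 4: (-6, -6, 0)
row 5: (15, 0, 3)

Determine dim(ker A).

Row reduce to echelon form.
R2 ← R2 + (11/3)·R1: [0, -50, 10]
R3 ← R3 − (4/3)·R1: [0, 25, -5]
R4 ← R4 + (2)·R1: [0, -30, 6]
R5 ← R5 − (5)·R1: [0, 60, -12]
R3 ← R3 + (1/2)·R2: [0, 0, 0]
R4 ← R4 − (3/5)·R2: [0, 0, 0]
R5 ← R5 + (6/5)·R2: [0, 0, 0]
2 nonzero rows, so rank(A) = 2.
A has 3 columns; by rank–nullity, nullity = 3 − 2 = 1.

1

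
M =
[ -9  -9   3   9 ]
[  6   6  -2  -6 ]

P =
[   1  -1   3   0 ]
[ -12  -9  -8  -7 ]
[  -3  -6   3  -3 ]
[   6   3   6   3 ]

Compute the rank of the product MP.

1

First compute MP:
[[144,  99, 108,  81],
 [-96, -66, -72, -54]]
Now row reduce the product.
R2 ← R2 + (2/3)·R1: [0, 0, 0, 0]
1 nonzero row, so rank(MP) = 1.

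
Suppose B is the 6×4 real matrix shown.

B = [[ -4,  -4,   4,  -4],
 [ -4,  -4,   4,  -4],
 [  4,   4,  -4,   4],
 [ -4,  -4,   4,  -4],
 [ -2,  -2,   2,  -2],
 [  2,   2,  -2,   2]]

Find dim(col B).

1

Row reduce to echelon form.
R2 ← R2 − R1: [0, 0, 0, 0]
R3 ← R3 + R1: [0, 0, 0, 0]
R4 ← R4 − R1: [0, 0, 0, 0]
R5 ← R5 − (1/2)·R1: [0, 0, 0, 0]
R6 ← R6 + (1/2)·R1: [0, 0, 0, 0]
Echelon form has 1 nonzero row, so rank(B) = 1.
The column space has dimension equal to the rank: 1.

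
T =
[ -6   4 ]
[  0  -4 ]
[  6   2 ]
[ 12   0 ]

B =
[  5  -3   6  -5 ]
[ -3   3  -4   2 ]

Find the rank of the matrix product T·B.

2

First compute TB:
[[-42,  30, -52,  38],
 [ 12, -12,  16,  -8],
 [ 24, -12,  28, -26],
 [ 60, -36,  72, -60]]
Now row reduce the product.
R2 ← R2 + (2/7)·R1: [0, -24/7, 8/7, 20/7]
R3 ← R3 + (4/7)·R1: [0, 36/7, -12/7, -30/7]
R4 ← R4 + (10/7)·R1: [0, 48/7, -16/7, -40/7]
R3 ← R3 + (3/2)·R2: [0, 0, 0, 0]
R4 ← R4 + (2)·R2: [0, 0, 0, 0]
2 nonzero rows, so rank(TB) = 2.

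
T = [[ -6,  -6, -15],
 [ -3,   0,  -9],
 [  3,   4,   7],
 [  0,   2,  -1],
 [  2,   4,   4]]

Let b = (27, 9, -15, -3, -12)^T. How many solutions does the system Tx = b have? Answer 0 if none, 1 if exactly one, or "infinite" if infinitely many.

Row reduce the augmented matrix [T | b].
R2 ← R2 − (1/2)·R1: [0, 3, -3/2, -9/2]
R3 ← R3 + (1/2)·R1: [0, 1, -1/2, -3/2]
R5 ← R5 + (1/3)·R1: [0, 2, -1, -3]
R3 ← R3 − (1/3)·R2: [0, 0, 0, 0]
R4 ← R4 − (2/3)·R2: [0, 0, 0, 0]
R5 ← R5 − (2/3)·R2: [0, 0, 0, 0]
The echelon form has 2 nonzero rows, and every pivot lies in the first 3 columns, so rank(T) = rank([T|b]) = 2.
The system is consistent.
rank = 2 < 3 unknowns, so there are infinitely many solutions.

infinite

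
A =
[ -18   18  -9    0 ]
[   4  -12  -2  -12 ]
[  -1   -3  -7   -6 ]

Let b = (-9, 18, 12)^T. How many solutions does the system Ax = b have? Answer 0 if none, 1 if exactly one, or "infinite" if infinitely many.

Row reduce the augmented matrix [A | b].
R2 ← R2 + (2/9)·R1: [0, -8, -4, -12, 16]
R3 ← R3 − (1/18)·R1: [0, -4, -13/2, -6, 25/2]
R3 ← R3 − (1/2)·R2: [0, 0, -9/2, 0, 9/2]
The echelon form has 3 nonzero rows, and every pivot lies in the first 4 columns, so rank(A) = rank([A|b]) = 3.
The system is consistent.
rank = 3 < 4 unknowns, so there are infinitely many solutions.

infinite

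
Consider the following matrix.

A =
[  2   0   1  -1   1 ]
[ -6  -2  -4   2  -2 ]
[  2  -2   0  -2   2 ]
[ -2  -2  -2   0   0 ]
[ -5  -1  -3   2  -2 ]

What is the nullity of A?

3

Row reduce to echelon form.
R2 ← R2 + (3)·R1: [0, -2, -1, -1, 1]
R3 ← R3 − R1: [0, -2, -1, -1, 1]
R4 ← R4 + R1: [0, -2, -1, -1, 1]
R5 ← R5 + (5/2)·R1: [0, -1, -1/2, -1/2, 1/2]
R3 ← R3 − R2: [0, 0, 0, 0, 0]
R4 ← R4 − R2: [0, 0, 0, 0, 0]
R5 ← R5 − (1/2)·R2: [0, 0, 0, 0, 0]
2 nonzero rows, so rank(A) = 2.
A has 5 columns; by rank–nullity, nullity = 5 − 2 = 3.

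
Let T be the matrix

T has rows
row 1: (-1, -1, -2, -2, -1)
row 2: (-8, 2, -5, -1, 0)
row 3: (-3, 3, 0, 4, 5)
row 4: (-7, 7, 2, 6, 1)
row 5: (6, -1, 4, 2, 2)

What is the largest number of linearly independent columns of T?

Row reduce to echelon form.
R2 ← R2 − (8)·R1: [0, 10, 11, 15, 8]
R3 ← R3 − (3)·R1: [0, 6, 6, 10, 8]
R4 ← R4 − (7)·R1: [0, 14, 16, 20, 8]
R5 ← R5 + (6)·R1: [0, -7, -8, -10, -4]
R3 ← R3 − (3/5)·R2: [0, 0, -3/5, 1, 16/5]
R4 ← R4 − (7/5)·R2: [0, 0, 3/5, -1, -16/5]
R5 ← R5 + (7/10)·R2: [0, 0, -3/10, 1/2, 8/5]
R4 ← R4 + R3: [0, 0, 0, 0, 0]
R5 ← R5 − (1/2)·R3: [0, 0, 0, 0, 0]
Echelon form has 3 nonzero rows, so rank(T) = 3.
The rank gives the maximum number of linearly independent columns: 3.

3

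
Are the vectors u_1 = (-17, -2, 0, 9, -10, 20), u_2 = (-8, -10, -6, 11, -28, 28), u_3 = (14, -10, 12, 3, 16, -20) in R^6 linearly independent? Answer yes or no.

Form the matrix with these vectors as rows and row reduce.
R2 ← R2 − (8/17)·R1: [0, -154/17, -6, 115/17, -396/17, 316/17]
R3 ← R3 + (14/17)·R1: [0, -198/17, 12, 177/17, 132/17, -60/17]
R3 ← R3 − (9/7)·R2: [0, 0, 138/7, 12/7, 264/7, -192/7]
3 nonzero rows, so the 3 vectors span a space of dimension 3.
Since 3 = 3, the vectors are linearly independent.

yes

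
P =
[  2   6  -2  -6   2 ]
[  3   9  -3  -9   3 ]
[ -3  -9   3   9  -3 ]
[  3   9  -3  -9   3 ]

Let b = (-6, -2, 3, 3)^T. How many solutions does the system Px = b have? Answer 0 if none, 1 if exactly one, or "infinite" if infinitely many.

0

Row reduce the augmented matrix [P | b].
R2 ← R2 − (3/2)·R1: [0, 0, 0, 0, 0, 7]
R3 ← R3 + (3/2)·R1: [0, 0, 0, 0, 0, -6]
R4 ← R4 − (3/2)·R1: [0, 0, 0, 0, 0, 12]
R3 ← R3 + (6/7)·R2: [0, 0, 0, 0, 0, 0]
R4 ← R4 − (12/7)·R2: [0, 0, 0, 0, 0, 0]
The echelon form has 2 nonzero rows; the last pivot sits in the augmented column, so rank(P) = 1 but rank([P|b]) = 2.
Since the ranks differ, the system is inconsistent.
It has no solutions.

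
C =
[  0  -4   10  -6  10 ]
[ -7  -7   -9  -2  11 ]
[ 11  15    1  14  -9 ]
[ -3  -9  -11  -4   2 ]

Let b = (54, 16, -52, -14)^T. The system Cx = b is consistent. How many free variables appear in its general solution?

1

Row reduce the augmented matrix [C | b].
Swap R1 ↔ R2
R3 ← R3 + (11/7)·R1: [0, 4, -92/7, 76/7, 58/7, -188/7]
R4 ← R4 − (3/7)·R1: [0, -6, -50/7, -22/7, -19/7, -146/7]
R3 ← R3 + R2: [0, 0, -22/7, 34/7, 128/7, 190/7]
R4 ← R4 − (3/2)·R2: [0, 0, -155/7, 41/7, -124/7, -713/7]
R4 ← R4 − (155/22)·R3: [0, 0, 0, -312/11, -1612/11, -3224/11]
The echelon form has 4 nonzero rows, and every pivot lies in the first 5 columns, so rank(C) = rank([C|b]) = 4.
The system is consistent.
Free variables = (unknowns) − (rank) = 5 − 4 = 1.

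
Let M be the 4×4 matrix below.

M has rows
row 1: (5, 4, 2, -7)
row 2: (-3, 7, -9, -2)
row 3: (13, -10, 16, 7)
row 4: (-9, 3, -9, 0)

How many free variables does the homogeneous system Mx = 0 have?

1

Row reduce to echelon form.
R2 ← R2 + (3/5)·R1: [0, 47/5, -39/5, -31/5]
R3 ← R3 − (13/5)·R1: [0, -102/5, 54/5, 126/5]
R4 ← R4 + (9/5)·R1: [0, 51/5, -27/5, -63/5]
R3 ← R3 + (102/47)·R2: [0, 0, -288/47, 552/47]
R4 ← R4 − (51/47)·R2: [0, 0, 144/47, -276/47]
R4 ← R4 + (1/2)·R3: [0, 0, 0, 0]
3 nonzero rows, so rank(M) = 3.
M has 4 columns; by rank–nullity, nullity = 4 − 3 = 1.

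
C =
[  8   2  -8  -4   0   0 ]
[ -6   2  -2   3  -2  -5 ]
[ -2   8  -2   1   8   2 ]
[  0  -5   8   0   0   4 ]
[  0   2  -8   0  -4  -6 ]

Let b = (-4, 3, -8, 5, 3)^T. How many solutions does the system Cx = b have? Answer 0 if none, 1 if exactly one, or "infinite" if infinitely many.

Row reduce the augmented matrix [C | b].
R2 ← R2 + (3/4)·R1: [0, 7/2, -8, 0, -2, -5, 0]
R3 ← R3 + (1/4)·R1: [0, 17/2, -4, 0, 8, 2, -9]
R3 ← R3 − (17/7)·R2: [0, 0, 108/7, 0, 90/7, 99/7, -9]
R4 ← R4 + (10/7)·R2: [0, 0, -24/7, 0, -20/7, -22/7, 5]
R5 ← R5 − (4/7)·R2: [0, 0, -24/7, 0, -20/7, -22/7, 3]
R4 ← R4 + (2/9)·R3: [0, 0, 0, 0, 0, 0, 3]
R5 ← R5 + (2/9)·R3: [0, 0, 0, 0, 0, 0, 1]
R5 ← R5 − (1/3)·R4: [0, 0, 0, 0, 0, 0, 0]
The echelon form has 4 nonzero rows; the last pivot sits in the augmented column, so rank(C) = 3 but rank([C|b]) = 4.
Since the ranks differ, the system is inconsistent.
It has no solutions.

0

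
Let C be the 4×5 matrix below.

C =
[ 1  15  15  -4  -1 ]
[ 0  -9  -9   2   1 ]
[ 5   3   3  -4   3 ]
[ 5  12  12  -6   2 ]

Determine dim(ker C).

3

Row reduce to echelon form.
R3 ← R3 − (5)·R1: [0, -72, -72, 16, 8]
R4 ← R4 − (5)·R1: [0, -63, -63, 14, 7]
R3 ← R3 − (8)·R2: [0, 0, 0, 0, 0]
R4 ← R4 − (7)·R2: [0, 0, 0, 0, 0]
2 nonzero rows, so rank(C) = 2.
C has 5 columns; by rank–nullity, nullity = 5 − 2 = 3.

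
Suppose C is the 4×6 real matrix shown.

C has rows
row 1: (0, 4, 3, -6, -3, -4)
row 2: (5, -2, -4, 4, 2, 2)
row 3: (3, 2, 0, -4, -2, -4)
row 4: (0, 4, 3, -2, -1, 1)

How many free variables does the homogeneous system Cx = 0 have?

Row reduce to echelon form.
Swap R1 ↔ R2
R3 ← R3 − (3/5)·R1: [0, 16/5, 12/5, -32/5, -16/5, -26/5]
R3 ← R3 − (4/5)·R2: [0, 0, 0, -8/5, -4/5, -2]
R4 ← R4 − R2: [0, 0, 0, 4, 2, 5]
R4 ← R4 + (5/2)·R3: [0, 0, 0, 0, 0, 0]
3 nonzero rows, so rank(C) = 3.
C has 6 columns; by rank–nullity, nullity = 6 − 3 = 3.

3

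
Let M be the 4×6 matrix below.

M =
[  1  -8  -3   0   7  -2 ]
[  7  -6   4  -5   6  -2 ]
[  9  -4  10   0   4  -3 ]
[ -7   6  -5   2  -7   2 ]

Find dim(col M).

Row reduce to echelon form.
R2 ← R2 − (7)·R1: [0, 50, 25, -5, -43, 12]
R3 ← R3 − (9)·R1: [0, 68, 37, 0, -59, 15]
R4 ← R4 + (7)·R1: [0, -50, -26, 2, 42, -12]
R3 ← R3 − (34/25)·R2: [0, 0, 3, 34/5, -13/25, -33/25]
R4 ← R4 + R2: [0, 0, -1, -3, -1, 0]
R4 ← R4 + (1/3)·R3: [0, 0, 0, -11/15, -88/75, -11/25]
Echelon form has 4 nonzero rows, so rank(M) = 4.
The column space has dimension equal to the rank: 4.

4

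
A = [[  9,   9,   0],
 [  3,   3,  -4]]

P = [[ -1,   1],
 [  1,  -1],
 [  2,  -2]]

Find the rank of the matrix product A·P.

1

First compute AP:
[[  0,   0],
 [ -8,   8]]
Now row reduce the product.
Swap R1 ↔ R2
1 nonzero row, so rank(AP) = 1.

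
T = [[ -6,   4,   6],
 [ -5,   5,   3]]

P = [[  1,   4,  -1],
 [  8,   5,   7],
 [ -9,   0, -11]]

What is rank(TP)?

First compute TP:
[[-28,  -4, -32],
 [  8,   5,   7]]
Now row reduce the product.
R2 ← R2 + (2/7)·R1: [0, 27/7, -15/7]
2 nonzero rows, so rank(TP) = 2.

2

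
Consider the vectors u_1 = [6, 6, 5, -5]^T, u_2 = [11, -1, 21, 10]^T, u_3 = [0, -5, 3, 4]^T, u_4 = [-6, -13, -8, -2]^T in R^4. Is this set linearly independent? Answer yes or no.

Form the matrix with these vectors as rows and row reduce.
R2 ← R2 − (11/6)·R1: [0, -12, 71/6, 115/6]
R4 ← R4 + R1: [0, -7, -3, -7]
R3 ← R3 − (5/12)·R2: [0, 0, -139/72, -287/72]
R4 ← R4 − (7/12)·R2: [0, 0, -713/72, -1309/72]
R4 ← R4 − (713/139)·R3: [0, 0, 0, 315/139]
4 nonzero rows, so the 4 vectors span a space of dimension 4.
Since 4 = 4, the vectors are linearly independent.

yes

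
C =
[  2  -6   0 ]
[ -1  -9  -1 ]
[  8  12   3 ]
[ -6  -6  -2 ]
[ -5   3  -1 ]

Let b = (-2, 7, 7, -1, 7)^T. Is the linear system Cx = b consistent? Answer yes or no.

no

Row reduce the augmented matrix [C | b].
R2 ← R2 + (1/2)·R1: [0, -12, -1, 6]
R3 ← R3 − (4)·R1: [0, 36, 3, 15]
R4 ← R4 + (3)·R1: [0, -24, -2, -7]
R5 ← R5 + (5/2)·R1: [0, -12, -1, 2]
R3 ← R3 + (3)·R2: [0, 0, 0, 33]
R4 ← R4 − (2)·R2: [0, 0, 0, -19]
R5 ← R5 − R2: [0, 0, 0, -4]
R4 ← R4 + (19/33)·R3: [0, 0, 0, 0]
R5 ← R5 + (4/33)·R3: [0, 0, 0, 0]
The echelon form has 3 nonzero rows; the last pivot sits in the augmented column, so rank(C) = 2 but rank([C|b]) = 3.
Since the ranks differ, the system is inconsistent.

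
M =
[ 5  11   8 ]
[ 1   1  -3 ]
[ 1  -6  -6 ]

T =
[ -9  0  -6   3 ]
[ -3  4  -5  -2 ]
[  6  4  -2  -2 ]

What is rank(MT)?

3

First compute MT:
[[-30,  76, -101, -23],
 [-30,  -8,  -5,   7],
 [-27, -48,  36,  27]]
Now row reduce the product.
R2 ← R2 − R1: [0, -84, 96, 30]
R3 ← R3 − (9/10)·R1: [0, -582/5, 1269/10, 477/10]
R3 ← R3 − (97/70)·R2: [0, 0, -429/70, 429/70]
3 nonzero rows, so rank(MT) = 3.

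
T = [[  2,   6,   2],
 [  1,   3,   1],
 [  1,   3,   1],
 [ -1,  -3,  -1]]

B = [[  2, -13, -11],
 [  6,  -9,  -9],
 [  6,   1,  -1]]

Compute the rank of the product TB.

First compute TB:
[[ 52, -78, -78],
 [ 26, -39, -39],
 [ 26, -39, -39],
 [-26,  39,  39]]
Now row reduce the product.
R2 ← R2 − (1/2)·R1: [0, 0, 0]
R3 ← R3 − (1/2)·R1: [0, 0, 0]
R4 ← R4 + (1/2)·R1: [0, 0, 0]
1 nonzero row, so rank(TB) = 1.

1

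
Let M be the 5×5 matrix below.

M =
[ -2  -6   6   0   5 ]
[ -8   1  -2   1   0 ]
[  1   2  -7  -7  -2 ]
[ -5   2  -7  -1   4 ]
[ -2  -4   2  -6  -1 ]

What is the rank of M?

Row reduce to echelon form.
R2 ← R2 − (4)·R1: [0, 25, -26, 1, -20]
R3 ← R3 + (1/2)·R1: [0, -1, -4, -7, 1/2]
R4 ← R4 − (5/2)·R1: [0, 17, -22, -1, -17/2]
R5 ← R5 − R1: [0, 2, -4, -6, -6]
R3 ← R3 + (1/25)·R2: [0, 0, -126/25, -174/25, -3/10]
R4 ← R4 − (17/25)·R2: [0, 0, -108/25, -42/25, 51/10]
R5 ← R5 − (2/25)·R2: [0, 0, -48/25, -152/25, -22/5]
R4 ← R4 − (6/7)·R3: [0, 0, 0, 30/7, 75/14]
R5 ← R5 − (8/21)·R3: [0, 0, 0, -24/7, -30/7]
R5 ← R5 + (4/5)·R4: [0, 0, 0, 0, 0]
Echelon form has 4 nonzero rows, so rank(M) = 4.

4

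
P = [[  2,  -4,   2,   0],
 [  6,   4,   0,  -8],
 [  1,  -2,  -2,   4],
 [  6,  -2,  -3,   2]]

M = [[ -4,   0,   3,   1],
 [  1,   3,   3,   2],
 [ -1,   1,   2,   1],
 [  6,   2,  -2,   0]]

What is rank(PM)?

2

First compute PM:
[[-14, -10,  -2,  -4],
 [-68,  -4,  46,  14],
 [ 20,   0, -15,  -5],
 [-11,  -5,   2,  -1]]
Now row reduce the product.
R2 ← R2 − (34/7)·R1: [0, 312/7, 390/7, 234/7]
R3 ← R3 + (10/7)·R1: [0, -100/7, -125/7, -75/7]
R4 ← R4 − (11/14)·R1: [0, 20/7, 25/7, 15/7]
R3 ← R3 + (25/78)·R2: [0, 0, 0, 0]
R4 ← R4 − (5/78)·R2: [0, 0, 0, 0]
2 nonzero rows, so rank(PM) = 2.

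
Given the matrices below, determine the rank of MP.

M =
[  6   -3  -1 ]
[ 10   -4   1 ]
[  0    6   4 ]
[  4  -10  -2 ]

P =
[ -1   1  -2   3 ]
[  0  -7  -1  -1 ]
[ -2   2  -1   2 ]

3

First compute MP:
[[ -4,  25,  -8,  19],
 [-12,  40, -17,  36],
 [ -8, -34, -10,   2],
 [  0,  70,   4,  18]]
Now row reduce the product.
R2 ← R2 − (3)·R1: [0, -35, 7, -21]
R3 ← R3 − (2)·R1: [0, -84, 6, -36]
R3 ← R3 − (12/5)·R2: [0, 0, -54/5, 72/5]
R4 ← R4 + (2)·R2: [0, 0, 18, -24]
R4 ← R4 + (5/3)·R3: [0, 0, 0, 0]
3 nonzero rows, so rank(MP) = 3.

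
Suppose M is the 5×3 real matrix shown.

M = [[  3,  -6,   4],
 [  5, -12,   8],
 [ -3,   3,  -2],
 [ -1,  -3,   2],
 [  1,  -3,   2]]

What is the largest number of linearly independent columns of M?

2

Row reduce to echelon form.
R2 ← R2 − (5/3)·R1: [0, -2, 4/3]
R3 ← R3 + R1: [0, -3, 2]
R4 ← R4 + (1/3)·R1: [0, -5, 10/3]
R5 ← R5 − (1/3)·R1: [0, -1, 2/3]
R3 ← R3 − (3/2)·R2: [0, 0, 0]
R4 ← R4 − (5/2)·R2: [0, 0, 0]
R5 ← R5 − (1/2)·R2: [0, 0, 0]
Echelon form has 2 nonzero rows, so rank(M) = 2.
The rank gives the maximum number of linearly independent columns: 2.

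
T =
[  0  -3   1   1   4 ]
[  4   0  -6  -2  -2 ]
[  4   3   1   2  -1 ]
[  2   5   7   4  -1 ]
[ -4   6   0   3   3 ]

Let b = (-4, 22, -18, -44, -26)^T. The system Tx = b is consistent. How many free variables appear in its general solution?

Row reduce the augmented matrix [T | b].
Swap R1 ↔ R2
R3 ← R3 − R1: [0, 3, 7, 4, 1, -40]
R4 ← R4 − (1/2)·R1: [0, 5, 10, 5, 0, -55]
R5 ← R5 + R1: [0, 6, -6, 1, 1, -4]
R3 ← R3 + R2: [0, 0, 8, 5, 5, -44]
R4 ← R4 + (5/3)·R2: [0, 0, 35/3, 20/3, 20/3, -185/3]
R5 ← R5 + (2)·R2: [0, 0, -4, 3, 9, -12]
R4 ← R4 − (35/24)·R3: [0, 0, 0, -5/8, -5/8, 5/2]
R5 ← R5 + (1/2)·R3: [0, 0, 0, 11/2, 23/2, -34]
R5 ← R5 + (44/5)·R4: [0, 0, 0, 0, 6, -12]
The echelon form has 5 nonzero rows, and every pivot lies in the first 5 columns, so rank(T) = rank([T|b]) = 5.
The system is consistent.
Free variables = (unknowns) − (rank) = 5 − 5 = 0.

0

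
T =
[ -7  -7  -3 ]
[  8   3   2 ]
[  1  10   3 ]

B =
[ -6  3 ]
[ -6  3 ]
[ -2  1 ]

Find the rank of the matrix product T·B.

First compute TB:
[[ 90, -45],
 [-70,  35],
 [-72,  36]]
Now row reduce the product.
R2 ← R2 + (7/9)·R1: [0, 0]
R3 ← R3 + (4/5)·R1: [0, 0]
1 nonzero row, so rank(TB) = 1.

1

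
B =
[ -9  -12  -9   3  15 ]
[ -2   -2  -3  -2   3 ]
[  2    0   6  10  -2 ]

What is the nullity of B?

3

Row reduce to echelon form.
R2 ← R2 − (2/9)·R1: [0, 2/3, -1, -8/3, -1/3]
R3 ← R3 + (2/9)·R1: [0, -8/3, 4, 32/3, 4/3]
R3 ← R3 + (4)·R2: [0, 0, 0, 0, 0]
2 nonzero rows, so rank(B) = 2.
B has 5 columns; by rank–nullity, nullity = 5 − 2 = 3.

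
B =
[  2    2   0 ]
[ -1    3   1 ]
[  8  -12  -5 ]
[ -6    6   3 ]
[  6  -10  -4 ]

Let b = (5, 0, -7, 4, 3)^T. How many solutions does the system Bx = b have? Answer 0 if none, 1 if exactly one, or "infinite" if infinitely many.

0

Row reduce the augmented matrix [B | b].
R2 ← R2 + (1/2)·R1: [0, 4, 1, 5/2]
R3 ← R3 − (4)·R1: [0, -20, -5, -27]
R4 ← R4 + (3)·R1: [0, 12, 3, 19]
R5 ← R5 − (3)·R1: [0, -16, -4, -12]
R3 ← R3 + (5)·R2: [0, 0, 0, -29/2]
R4 ← R4 − (3)·R2: [0, 0, 0, 23/2]
R5 ← R5 + (4)·R2: [0, 0, 0, -2]
R4 ← R4 + (23/29)·R3: [0, 0, 0, 0]
R5 ← R5 − (4/29)·R3: [0, 0, 0, 0]
The echelon form has 3 nonzero rows; the last pivot sits in the augmented column, so rank(B) = 2 but rank([B|b]) = 3.
Since the ranks differ, the system is inconsistent.
It has no solutions.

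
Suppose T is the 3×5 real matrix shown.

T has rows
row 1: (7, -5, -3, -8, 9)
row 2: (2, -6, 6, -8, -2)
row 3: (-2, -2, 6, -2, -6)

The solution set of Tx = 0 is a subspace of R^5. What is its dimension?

3

Row reduce to echelon form.
R2 ← R2 − (2/7)·R1: [0, -32/7, 48/7, -40/7, -32/7]
R3 ← R3 + (2/7)·R1: [0, -24/7, 36/7, -30/7, -24/7]
R3 ← R3 − (3/4)·R2: [0, 0, 0, 0, 0]
2 nonzero rows, so rank(T) = 2.
T has 5 columns; by rank–nullity, nullity = 5 − 2 = 3.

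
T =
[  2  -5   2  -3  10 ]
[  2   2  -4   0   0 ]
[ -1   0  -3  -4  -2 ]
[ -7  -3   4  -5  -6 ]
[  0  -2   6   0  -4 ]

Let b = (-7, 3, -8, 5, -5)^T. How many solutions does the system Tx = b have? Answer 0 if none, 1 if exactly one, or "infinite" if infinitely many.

0

Row reduce the augmented matrix [T | b].
R2 ← R2 − R1: [0, 7, -6, 3, -10, 10]
R3 ← R3 + (1/2)·R1: [0, -5/2, -2, -11/2, 3, -23/2]
R4 ← R4 + (7/2)·R1: [0, -41/2, 11, -31/2, 29, -39/2]
R3 ← R3 + (5/14)·R2: [0, 0, -29/7, -31/7, -4/7, -111/14]
R4 ← R4 + (41/14)·R2: [0, 0, -46/7, -47/7, -2/7, 137/14]
R5 ← R5 + (2/7)·R2: [0, 0, 30/7, 6/7, -48/7, -15/7]
R4 ← R4 − (46/29)·R3: [0, 0, 0, 9/29, 18/29, 1297/58]
R5 ← R5 + (30/29)·R3: [0, 0, 0, -108/29, -216/29, -300/29]
R5 ← R5 + (12)·R4: [0, 0, 0, 0, 0, 258]
The echelon form has 5 nonzero rows; the last pivot sits in the augmented column, so rank(T) = 4 but rank([T|b]) = 5.
Since the ranks differ, the system is inconsistent.
It has no solutions.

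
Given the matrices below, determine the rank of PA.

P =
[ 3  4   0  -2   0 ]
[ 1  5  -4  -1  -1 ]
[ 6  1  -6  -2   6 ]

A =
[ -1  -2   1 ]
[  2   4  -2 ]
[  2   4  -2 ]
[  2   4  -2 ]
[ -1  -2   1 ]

1

First compute PA:
[[  1,   2,  -1],
 [  0,   0,   0],
 [-26, -52,  26]]
Now row reduce the product.
R3 ← R3 + (26)·R1: [0, 0, 0]
1 nonzero row, so rank(PA) = 1.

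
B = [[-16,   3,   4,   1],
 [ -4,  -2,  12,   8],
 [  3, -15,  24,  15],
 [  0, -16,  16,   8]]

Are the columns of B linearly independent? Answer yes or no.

no

Row reduce B to echelon form.
R2 ← R2 − (1/4)·R1: [0, -11/4, 11, 31/4]
R3 ← R3 + (3/16)·R1: [0, -231/16, 99/4, 243/16]
R3 ← R3 − (21/4)·R2: [0, 0, -33, -51/2]
R4 ← R4 − (64/11)·R2: [0, 0, -48, -408/11]
R4 ← R4 − (16/11)·R3: [0, 0, 0, 0]
3 pivots among 4 columns.
Only 3 < 4 pivot columns, so the columns are linearly dependent.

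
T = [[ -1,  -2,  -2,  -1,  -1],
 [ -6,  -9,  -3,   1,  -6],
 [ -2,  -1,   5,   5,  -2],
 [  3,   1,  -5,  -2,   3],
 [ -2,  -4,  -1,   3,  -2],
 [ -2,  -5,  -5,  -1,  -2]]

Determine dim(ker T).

Row reduce to echelon form.
R2 ← R2 − (6)·R1: [0, 3, 9, 7, 0]
R3 ← R3 − (2)·R1: [0, 3, 9, 7, 0]
R4 ← R4 + (3)·R1: [0, -5, -11, -5, 0]
R5 ← R5 − (2)·R1: [0, 0, 3, 5, 0]
R6 ← R6 − (2)·R1: [0, -1, -1, 1, 0]
R3 ← R3 − R2: [0, 0, 0, 0, 0]
R4 ← R4 + (5/3)·R2: [0, 0, 4, 20/3, 0]
R6 ← R6 + (1/3)·R2: [0, 0, 2, 10/3, 0]
Swap R3 ↔ R4
R5 ← R5 − (3/4)·R3: [0, 0, 0, 0, 0]
R6 ← R6 − (1/2)·R3: [0, 0, 0, 0, 0]
3 nonzero rows, so rank(T) = 3.
T has 5 columns; by rank–nullity, nullity = 5 − 3 = 2.

2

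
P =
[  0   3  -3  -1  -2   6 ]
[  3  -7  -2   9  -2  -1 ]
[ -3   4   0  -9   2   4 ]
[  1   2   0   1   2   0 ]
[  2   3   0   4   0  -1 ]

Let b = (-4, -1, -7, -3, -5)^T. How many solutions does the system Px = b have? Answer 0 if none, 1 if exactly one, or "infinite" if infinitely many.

0

Row reduce the augmented matrix [P | b].
Swap R1 ↔ R2
R3 ← R3 + R1: [0, -3, -2, 0, 0, 3, -8]
R4 ← R4 − (1/3)·R1: [0, 13/3, 2/3, -2, 8/3, 1/3, -8/3]
R5 ← R5 − (2/3)·R1: [0, 23/3, 4/3, -2, 4/3, -1/3, -13/3]
R3 ← R3 + R2: [0, 0, -5, -1, -2, 9, -12]
R4 ← R4 − (13/9)·R2: [0, 0, 5, -5/9, 50/9, -25/3, 28/9]
R5 ← R5 − (23/9)·R2: [0, 0, 9, 5/9, 58/9, -47/3, 53/9]
R4 ← R4 + R3: [0, 0, 0, -14/9, 32/9, 2/3, -80/9]
R5 ← R5 + (9/5)·R3: [0, 0, 0, -56/45, 128/45, 8/15, -707/45]
R5 ← R5 − (4/5)·R4: [0, 0, 0, 0, 0, 0, -43/5]
The echelon form has 5 nonzero rows; the last pivot sits in the augmented column, so rank(P) = 4 but rank([P|b]) = 5.
Since the ranks differ, the system is inconsistent.
It has no solutions.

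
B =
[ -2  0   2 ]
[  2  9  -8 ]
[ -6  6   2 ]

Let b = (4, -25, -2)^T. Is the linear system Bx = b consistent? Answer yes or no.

yes

Row reduce the augmented matrix [B | b].
R2 ← R2 + R1: [0, 9, -6, -21]
R3 ← R3 − (3)·R1: [0, 6, -4, -14]
R3 ← R3 − (2/3)·R2: [0, 0, 0, 0]
The echelon form has 2 nonzero rows, and every pivot lies in the first 3 columns, so rank(B) = rank([B|b]) = 2.
The system is consistent.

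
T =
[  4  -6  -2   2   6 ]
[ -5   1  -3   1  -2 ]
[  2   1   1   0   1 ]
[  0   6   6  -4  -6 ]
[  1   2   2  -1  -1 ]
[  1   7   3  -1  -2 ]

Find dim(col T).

Row reduce to echelon form.
R2 ← R2 + (5/4)·R1: [0, -13/2, -11/2, 7/2, 11/2]
R3 ← R3 − (1/2)·R1: [0, 4, 2, -1, -2]
R5 ← R5 − (1/4)·R1: [0, 7/2, 5/2, -3/2, -5/2]
R6 ← R6 − (1/4)·R1: [0, 17/2, 7/2, -3/2, -7/2]
R3 ← R3 + (8/13)·R2: [0, 0, -18/13, 15/13, 18/13]
R4 ← R4 + (12/13)·R2: [0, 0, 12/13, -10/13, -12/13]
R5 ← R5 + (7/13)·R2: [0, 0, -6/13, 5/13, 6/13]
R6 ← R6 + (17/13)·R2: [0, 0, -48/13, 40/13, 48/13]
R4 ← R4 + (2/3)·R3: [0, 0, 0, 0, 0]
R5 ← R5 − (1/3)·R3: [0, 0, 0, 0, 0]
R6 ← R6 − (8/3)·R3: [0, 0, 0, 0, 0]
Echelon form has 3 nonzero rows, so rank(T) = 3.
The column space has dimension equal to the rank: 3.

3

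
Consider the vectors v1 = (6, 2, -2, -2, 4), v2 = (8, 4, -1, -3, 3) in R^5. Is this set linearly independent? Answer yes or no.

yes

Form the matrix with these vectors as rows and row reduce.
R2 ← R2 − (4/3)·R1: [0, 4/3, 5/3, -1/3, -7/3]
2 nonzero rows, so the 2 vectors span a space of dimension 2.
Since 2 = 2, the vectors are linearly independent.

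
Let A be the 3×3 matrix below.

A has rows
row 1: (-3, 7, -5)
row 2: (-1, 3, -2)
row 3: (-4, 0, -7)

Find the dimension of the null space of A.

0

Row reduce to echelon form.
R2 ← R2 − (1/3)·R1: [0, 2/3, -1/3]
R3 ← R3 − (4/3)·R1: [0, -28/3, -1/3]
R3 ← R3 + (14)·R2: [0, 0, -5]
3 nonzero rows, so rank(A) = 3.
A has 3 columns; by rank–nullity, nullity = 3 − 3 = 0.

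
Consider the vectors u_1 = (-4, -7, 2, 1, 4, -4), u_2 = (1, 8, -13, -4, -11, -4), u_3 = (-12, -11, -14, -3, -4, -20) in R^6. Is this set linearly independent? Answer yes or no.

no

Form the matrix with these vectors as rows and row reduce.
R2 ← R2 + (1/4)·R1: [0, 25/4, -25/2, -15/4, -10, -5]
R3 ← R3 − (3)·R1: [0, 10, -20, -6, -16, -8]
R3 ← R3 − (8/5)·R2: [0, 0, 0, 0, 0, 0]
2 nonzero rows, so the 3 vectors span a space of dimension 2.
Since 2 < 3, the vectors are linearly dependent.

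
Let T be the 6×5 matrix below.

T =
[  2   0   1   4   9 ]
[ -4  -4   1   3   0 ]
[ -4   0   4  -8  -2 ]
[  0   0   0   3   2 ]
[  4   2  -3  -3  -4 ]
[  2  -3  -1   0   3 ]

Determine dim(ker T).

1

Row reduce to echelon form.
R2 ← R2 + (2)·R1: [0, -4, 3, 11, 18]
R3 ← R3 + (2)·R1: [0, 0, 6, 0, 16]
R5 ← R5 − (2)·R1: [0, 2, -5, -11, -22]
R6 ← R6 − R1: [0, -3, -2, -4, -6]
R5 ← R5 + (1/2)·R2: [0, 0, -7/2, -11/2, -13]
R6 ← R6 − (3/4)·R2: [0, 0, -17/4, -49/4, -39/2]
R5 ← R5 + (7/12)·R3: [0, 0, 0, -11/2, -11/3]
R6 ← R6 + (17/24)·R3: [0, 0, 0, -49/4, -49/6]
R5 ← R5 + (11/6)·R4: [0, 0, 0, 0, 0]
R6 ← R6 + (49/12)·R4: [0, 0, 0, 0, 0]
4 nonzero rows, so rank(T) = 4.
T has 5 columns; by rank–nullity, nullity = 5 − 4 = 1.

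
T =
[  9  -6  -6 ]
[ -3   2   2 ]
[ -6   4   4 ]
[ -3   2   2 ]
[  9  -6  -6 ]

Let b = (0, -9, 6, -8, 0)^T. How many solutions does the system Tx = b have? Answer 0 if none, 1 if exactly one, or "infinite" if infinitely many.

Row reduce the augmented matrix [T | b].
R2 ← R2 + (1/3)·R1: [0, 0, 0, -9]
R3 ← R3 + (2/3)·R1: [0, 0, 0, 6]
R4 ← R4 + (1/3)·R1: [0, 0, 0, -8]
R5 ← R5 − R1: [0, 0, 0, 0]
R3 ← R3 + (2/3)·R2: [0, 0, 0, 0]
R4 ← R4 − (8/9)·R2: [0, 0, 0, 0]
The echelon form has 2 nonzero rows; the last pivot sits in the augmented column, so rank(T) = 1 but rank([T|b]) = 2.
Since the ranks differ, the system is inconsistent.
It has no solutions.

0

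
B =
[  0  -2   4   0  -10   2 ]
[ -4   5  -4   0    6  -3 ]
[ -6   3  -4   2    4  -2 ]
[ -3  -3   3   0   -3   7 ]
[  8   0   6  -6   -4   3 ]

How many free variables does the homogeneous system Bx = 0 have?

2

Row reduce to echelon form.
Swap R1 ↔ R2
R3 ← R3 − (3/2)·R1: [0, -9/2, 2, 2, -5, 5/2]
R4 ← R4 − (3/4)·R1: [0, -27/4, 6, 0, -15/2, 37/4]
R5 ← R5 + (2)·R1: [0, 10, -2, -6, 8, -3]
R3 ← R3 − (9/4)·R2: [0, 0, -7, 2, 35/2, -2]
R4 ← R4 − (27/8)·R2: [0, 0, -15/2, 0, 105/4, 5/2]
R5 ← R5 + (5)·R2: [0, 0, 18, -6, -42, 7]
R4 ← R4 − (15/14)·R3: [0, 0, 0, -15/7, 15/2, 65/14]
R5 ← R5 + (18/7)·R3: [0, 0, 0, -6/7, 3, 13/7]
R5 ← R5 − (2/5)·R4: [0, 0, 0, 0, 0, 0]
4 nonzero rows, so rank(B) = 4.
B has 6 columns; by rank–nullity, nullity = 6 − 4 = 2.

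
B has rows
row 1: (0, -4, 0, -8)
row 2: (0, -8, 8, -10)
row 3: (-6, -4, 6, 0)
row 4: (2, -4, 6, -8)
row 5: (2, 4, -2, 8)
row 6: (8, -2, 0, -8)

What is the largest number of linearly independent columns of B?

Row reduce to echelon form.
Swap R1 ↔ R3
R4 ← R4 + (1/3)·R1: [0, -16/3, 8, -8]
R5 ← R5 + (1/3)·R1: [0, 8/3, 0, 8]
R6 ← R6 + (4/3)·R1: [0, -22/3, 8, -8]
R3 ← R3 − (1/2)·R2: [0, 0, -4, -3]
R4 ← R4 − (2/3)·R2: [0, 0, 8/3, -4/3]
R5 ← R5 + (1/3)·R2: [0, 0, 8/3, 14/3]
R6 ← R6 − (11/12)·R2: [0, 0, 2/3, 7/6]
R4 ← R4 + (2/3)·R3: [0, 0, 0, -10/3]
R5 ← R5 + (2/3)·R3: [0, 0, 0, 8/3]
R6 ← R6 + (1/6)·R3: [0, 0, 0, 2/3]
R5 ← R5 + (4/5)·R4: [0, 0, 0, 0]
R6 ← R6 + (1/5)·R4: [0, 0, 0, 0]
Echelon form has 4 nonzero rows, so rank(B) = 4.
The rank gives the maximum number of linearly independent columns: 4.

4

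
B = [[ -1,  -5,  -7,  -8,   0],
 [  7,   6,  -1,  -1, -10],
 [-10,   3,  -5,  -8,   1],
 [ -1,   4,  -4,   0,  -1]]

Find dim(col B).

4

Row reduce to echelon form.
R2 ← R2 + (7)·R1: [0, -29, -50, -57, -10]
R3 ← R3 − (10)·R1: [0, 53, 65, 72, 1]
R4 ← R4 − R1: [0, 9, 3, 8, -1]
R3 ← R3 + (53/29)·R2: [0, 0, -765/29, -933/29, -501/29]
R4 ← R4 + (9/29)·R2: [0, 0, -363/29, -281/29, -119/29]
R4 ← R4 − (121/255)·R3: [0, 0, 0, 474/85, 348/85]
Echelon form has 4 nonzero rows, so rank(B) = 4.
The column space has dimension equal to the rank: 4.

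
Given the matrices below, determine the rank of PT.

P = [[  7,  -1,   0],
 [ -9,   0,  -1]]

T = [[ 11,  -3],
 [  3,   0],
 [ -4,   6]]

First compute PT:
[[ 74, -21],
 [-95,  21]]
Now row reduce the product.
R2 ← R2 + (95/74)·R1: [0, -441/74]
2 nonzero rows, so rank(PT) = 2.

2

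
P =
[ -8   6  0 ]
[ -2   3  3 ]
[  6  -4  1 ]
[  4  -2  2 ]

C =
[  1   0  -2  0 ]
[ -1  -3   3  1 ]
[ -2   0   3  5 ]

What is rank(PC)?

First compute PC:
[[-14, -18,  34,   6],
 [-11,  -9,  22,  18],
 [  8,  12, -21,   1],
 [  2,   6,  -8,   8]]
Now row reduce the product.
R2 ← R2 − (11/14)·R1: [0, 36/7, -33/7, 93/7]
R3 ← R3 + (4/7)·R1: [0, 12/7, -11/7, 31/7]
R4 ← R4 + (1/7)·R1: [0, 24/7, -22/7, 62/7]
R3 ← R3 − (1/3)·R2: [0, 0, 0, 0]
R4 ← R4 − (2/3)·R2: [0, 0, 0, 0]
2 nonzero rows, so rank(PC) = 2.

2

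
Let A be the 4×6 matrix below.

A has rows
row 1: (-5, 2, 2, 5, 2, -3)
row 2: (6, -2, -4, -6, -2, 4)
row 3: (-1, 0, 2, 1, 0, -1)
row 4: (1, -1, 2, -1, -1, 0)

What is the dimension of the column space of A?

Row reduce to echelon form.
R2 ← R2 + (6/5)·R1: [0, 2/5, -8/5, 0, 2/5, 2/5]
R3 ← R3 − (1/5)·R1: [0, -2/5, 8/5, 0, -2/5, -2/5]
R4 ← R4 + (1/5)·R1: [0, -3/5, 12/5, 0, -3/5, -3/5]
R3 ← R3 + R2: [0, 0, 0, 0, 0, 0]
R4 ← R4 + (3/2)·R2: [0, 0, 0, 0, 0, 0]
Echelon form has 2 nonzero rows, so rank(A) = 2.
The column space has dimension equal to the rank: 2.

2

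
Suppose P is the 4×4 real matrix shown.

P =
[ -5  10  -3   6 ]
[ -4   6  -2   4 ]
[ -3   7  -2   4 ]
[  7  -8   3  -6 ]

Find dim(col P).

Row reduce to echelon form.
R2 ← R2 − (4/5)·R1: [0, -2, 2/5, -4/5]
R3 ← R3 − (3/5)·R1: [0, 1, -1/5, 2/5]
R4 ← R4 + (7/5)·R1: [0, 6, -6/5, 12/5]
R3 ← R3 + (1/2)·R2: [0, 0, 0, 0]
R4 ← R4 + (3)·R2: [0, 0, 0, 0]
Echelon form has 2 nonzero rows, so rank(P) = 2.
The column space has dimension equal to the rank: 2.

2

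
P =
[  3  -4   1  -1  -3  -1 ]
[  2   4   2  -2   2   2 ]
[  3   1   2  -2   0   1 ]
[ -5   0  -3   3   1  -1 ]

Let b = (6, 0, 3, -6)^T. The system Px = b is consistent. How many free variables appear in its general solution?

4

Row reduce the augmented matrix [P | b].
R2 ← R2 − (2/3)·R1: [0, 20/3, 4/3, -4/3, 4, 8/3, -4]
R3 ← R3 − R1: [0, 5, 1, -1, 3, 2, -3]
R4 ← R4 + (5/3)·R1: [0, -20/3, -4/3, 4/3, -4, -8/3, 4]
R3 ← R3 − (3/4)·R2: [0, 0, 0, 0, 0, 0, 0]
R4 ← R4 + R2: [0, 0, 0, 0, 0, 0, 0]
The echelon form has 2 nonzero rows, and every pivot lies in the first 6 columns, so rank(P) = rank([P|b]) = 2.
The system is consistent.
Free variables = (unknowns) − (rank) = 6 − 2 = 4.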